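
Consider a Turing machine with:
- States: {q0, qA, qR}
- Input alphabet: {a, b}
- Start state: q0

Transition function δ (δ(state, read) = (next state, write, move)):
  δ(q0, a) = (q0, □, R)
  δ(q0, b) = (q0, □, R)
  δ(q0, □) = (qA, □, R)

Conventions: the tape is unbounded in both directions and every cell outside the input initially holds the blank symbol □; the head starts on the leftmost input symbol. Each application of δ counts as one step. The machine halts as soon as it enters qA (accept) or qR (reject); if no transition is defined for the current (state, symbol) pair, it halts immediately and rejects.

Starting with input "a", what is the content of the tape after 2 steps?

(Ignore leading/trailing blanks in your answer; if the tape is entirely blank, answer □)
Step 0: [q0]a (head at position 0)
Step 1: δ(q0, a) = (q0, □, R)  ⊢  □[q0]□ (head at position 1)
Step 2: δ(q0, □) = (qA, □, R)  ⊢  □□[qA]□ (head at position 2)
Tape after 2 steps (ignoring surrounding blanks): □

Final answer: Tape: □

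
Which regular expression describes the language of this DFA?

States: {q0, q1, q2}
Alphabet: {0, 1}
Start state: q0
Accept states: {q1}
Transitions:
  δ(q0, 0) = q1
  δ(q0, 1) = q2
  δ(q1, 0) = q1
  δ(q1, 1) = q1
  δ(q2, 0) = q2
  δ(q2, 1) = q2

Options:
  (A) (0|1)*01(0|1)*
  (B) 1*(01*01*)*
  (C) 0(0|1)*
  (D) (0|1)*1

Testing sample strings against the DFA:
  '00' -> accepted
  '0001' -> accepted
  '000' -> accepted
  '0000' -> accepted
Checking each option for a counterexample:
  (A) (0|1)*01(0|1)*: '0' is accepted by the DFA but does not match the regex → eliminated
  (B) 1*(01*01*)*: ε is rejected by the DFA but matches the regex → eliminated
  (C) 0(0|1)*: agrees with the DFA on all strings of length ≤ 4
  (D) (0|1)*1: '0' is accepted by the DFA but does not match the regex → eliminated
Only (C) 0(0|1)* is consistent with the DFA.

Final answer: (C) 0(0|1)*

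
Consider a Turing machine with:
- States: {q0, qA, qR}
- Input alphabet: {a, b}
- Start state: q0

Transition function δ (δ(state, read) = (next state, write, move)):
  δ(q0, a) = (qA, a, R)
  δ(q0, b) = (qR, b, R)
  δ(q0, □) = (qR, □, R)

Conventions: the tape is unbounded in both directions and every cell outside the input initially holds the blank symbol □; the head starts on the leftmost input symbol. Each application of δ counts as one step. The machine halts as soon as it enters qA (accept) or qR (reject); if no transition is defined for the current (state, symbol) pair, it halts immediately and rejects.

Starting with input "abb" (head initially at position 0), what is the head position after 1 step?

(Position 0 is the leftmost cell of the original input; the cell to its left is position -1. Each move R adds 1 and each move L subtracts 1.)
Step 0: [q0]abb (head at position 0)
Step 1: δ(q0, a) = (qA, a, R)  ⊢  a[qA]bb (head at position 1)
Head position after 1 step: 1

Final answer: Position 1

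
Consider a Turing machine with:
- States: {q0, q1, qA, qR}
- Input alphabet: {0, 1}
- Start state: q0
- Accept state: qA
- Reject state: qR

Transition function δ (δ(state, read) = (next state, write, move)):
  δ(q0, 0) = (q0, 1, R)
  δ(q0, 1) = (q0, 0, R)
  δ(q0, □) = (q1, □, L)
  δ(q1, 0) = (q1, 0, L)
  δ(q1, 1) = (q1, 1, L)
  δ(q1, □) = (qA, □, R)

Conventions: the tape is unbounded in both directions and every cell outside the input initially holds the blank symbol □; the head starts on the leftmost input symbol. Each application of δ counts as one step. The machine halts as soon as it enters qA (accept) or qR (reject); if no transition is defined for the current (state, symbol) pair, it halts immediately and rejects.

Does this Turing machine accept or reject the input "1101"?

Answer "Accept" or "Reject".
Step 0: [q0]1101 (head at position 0)
Step 1: δ(q0, 1) = (q0, 0, R)  ⊢  0[q0]101 (head at position 1)
Step 2: δ(q0, 1) = (q0, 0, R)  ⊢  00[q0]01 (head at position 2)
Step 3: δ(q0, 0) = (q0, 1, R)  ⊢  001[q0]1 (head at position 3)
Step 4: δ(q0, 1) = (q0, 0, R)  ⊢  0010[q0]□ (head at position 4)
Step 5: δ(q0, □) = (q1, □, L)  ⊢  001[q1]0□ (head at position 3)
Step 6: δ(q1, 0) = (q1, 0, L)  ⊢  00[q1]10□ (head at position 2)
Step 7: δ(q1, 1) = (q1, 1, L)  ⊢  0[q1]010□ (head at position 1)
Step 8: δ(q1, 0) = (q1, 0, L)  ⊢  [q1]0010□ (head at position 0)
Step 9: δ(q1, 0) = (q1, 0, L)  ⊢  [q1]□0010□ (head at position -1)
Step 10: δ(q1, □) = (qA, □, R)  ⊢  □[qA]0010□ (head at position 0)
The machine is in qA, so it halts and accepts.

Final answer: Accept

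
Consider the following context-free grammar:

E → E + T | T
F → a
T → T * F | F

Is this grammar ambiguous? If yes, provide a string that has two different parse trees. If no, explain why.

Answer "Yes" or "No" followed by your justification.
This is the standard stratified expression grammar: '+' is introduced only by the left-recursive rule E → E + T and '*' only by the left-recursive rule T → T * F, with F → a. For any string, the last '+' must be the one produced at the root E (everything after it is a T containing no '+'), and likewise within each T the last '*' is produced at its root. This fixes the parse tree uniquely (left-associative, '*' binding tighter than '+'), so every string has exactly one parse tree.

Final answer: No - the grammar is unambiguous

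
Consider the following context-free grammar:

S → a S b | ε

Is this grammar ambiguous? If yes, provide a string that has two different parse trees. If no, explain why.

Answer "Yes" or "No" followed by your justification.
At every step exactly one production applies: if the remaining string to generate is non-empty it starts with a and ends with b, forcing S → a S b; if it is empty, S → ε is forced. Hence each string a^n b^n has exactly one derivation (S → a S b applied n times, then S → ε) and one parse tree.

Final answer: No - the grammar is unambiguous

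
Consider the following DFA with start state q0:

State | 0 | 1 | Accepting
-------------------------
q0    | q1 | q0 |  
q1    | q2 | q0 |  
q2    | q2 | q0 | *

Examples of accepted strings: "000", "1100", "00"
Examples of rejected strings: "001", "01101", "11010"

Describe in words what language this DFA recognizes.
binary strings ending with '00'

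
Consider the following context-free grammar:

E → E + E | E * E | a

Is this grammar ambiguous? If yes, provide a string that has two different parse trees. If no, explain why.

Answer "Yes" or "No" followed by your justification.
Two different leftmost derivations of a + a * a:
  (1) E ⇒ E + E ⇒ a + E ⇒ a + E * E ⇒ a + a * E ⇒ a + a * a   (tree groups a + (a * a))
  (2) E ⇒ E * E ⇒ E + E * E ⇒ a + E * E ⇒ a + a * E ⇒ a + a * a   (tree groups (a + a) * a)
Two distinct leftmost derivations = two distinct parse trees, so the grammar is ambiguous.

Final answer: Yes - the string 'a + a * a' has two distinct leftmost derivations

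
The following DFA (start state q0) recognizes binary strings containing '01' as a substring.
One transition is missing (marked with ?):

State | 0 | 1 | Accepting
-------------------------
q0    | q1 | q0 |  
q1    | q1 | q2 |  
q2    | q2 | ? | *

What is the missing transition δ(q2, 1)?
q2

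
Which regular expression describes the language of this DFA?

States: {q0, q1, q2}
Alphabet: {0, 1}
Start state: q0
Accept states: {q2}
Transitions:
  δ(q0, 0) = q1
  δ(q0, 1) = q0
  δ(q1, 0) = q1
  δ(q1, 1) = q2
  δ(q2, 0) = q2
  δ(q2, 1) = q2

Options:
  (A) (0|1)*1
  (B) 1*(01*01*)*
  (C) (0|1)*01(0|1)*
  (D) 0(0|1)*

Testing sample strings against the DFA:
  '11011' -> accepted
  '110' -> rejected
  '100' -> rejected
  '1001' -> accepted
Checking each option for a counterexample:
  (A) (0|1)*1: '1' is rejected by the DFA but matches the regex → eliminated
  (B) 1*(01*01*)*: ε is rejected by the DFA but matches the regex → eliminated
  (C) (0|1)*01(0|1)*: agrees with the DFA on all strings of length ≤ 4
  (D) 0(0|1)*: '0' is rejected by the DFA but matches the regex → eliminated
Only (C) (0|1)*01(0|1)* is consistent with the DFA.

Final answer: (C) (0|1)*01(0|1)*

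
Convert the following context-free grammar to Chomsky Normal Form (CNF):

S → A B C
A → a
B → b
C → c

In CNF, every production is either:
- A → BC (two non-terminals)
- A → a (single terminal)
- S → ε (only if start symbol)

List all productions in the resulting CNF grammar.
The grammar has no ε-productions or unit productions to eliminate.
A → a is already in CNF (single terminal) – keep it.
B → b is already in CNF (single terminal) – keep it.
C → c is already in CNF (single terminal) – keep it.
S → A B C has 3 symbols on the right: break it into binary productions S → A X0, X0 → B C.
Resulting CNF grammar (5 productions): A → a; B → b; C → c; S → A X0; X0 → B C

Final answer: A → a; B → b; C → c; S → A X0; X0 → B C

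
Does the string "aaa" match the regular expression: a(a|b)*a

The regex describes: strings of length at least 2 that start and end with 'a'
Yes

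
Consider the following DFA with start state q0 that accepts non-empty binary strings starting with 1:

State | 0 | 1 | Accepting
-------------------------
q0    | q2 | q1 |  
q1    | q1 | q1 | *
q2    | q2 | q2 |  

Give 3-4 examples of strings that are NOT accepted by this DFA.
Any strings that end in a non-accepting state work; for example:
ε: q0; q0 is not accepting → rejected
"01": q0 → q2 → q2; q2 is not accepting → rejected
"000": q0 → q2 → q2 → q2; q2 is not accepting → rejected
"0010": q0 → q2 → q2 → q2 → q2; q2 is not accepting → rejected

Final answer: ε, "01", "000", "0010"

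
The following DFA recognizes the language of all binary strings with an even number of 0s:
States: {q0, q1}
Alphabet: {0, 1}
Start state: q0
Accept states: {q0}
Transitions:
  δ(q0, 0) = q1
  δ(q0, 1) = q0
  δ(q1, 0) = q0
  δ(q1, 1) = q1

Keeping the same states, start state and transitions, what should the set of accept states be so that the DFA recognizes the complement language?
The DFA is complete (every state has a transition on every symbol), so the complement
is recognized by the same DFA with accepting and non-accepting states swapped.
Original accept states: {q0}
Complement accept states = All states - Original accept states
= {q0, q1} - {q0}
= {q1}
Complement language: strings with an ODD number of 0s

Final answer: {q1}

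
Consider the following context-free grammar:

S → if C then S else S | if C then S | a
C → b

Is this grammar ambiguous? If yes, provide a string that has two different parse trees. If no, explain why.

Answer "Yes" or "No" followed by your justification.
The 'dangling else' can attach to either if. Two leftmost derivations of  if b then if b then a else a:
  (1) S ⇒ if C then S else S ⇒ if b then S else S ⇒ if b then if C then S else S ⇒ if b then if b then S else S ⇒ if b then if b then a else S ⇒ if b then if b then a else a   (else belongs to the outer if)
  (2) S ⇒ if C then S ⇒ if b then S ⇒ if b then if C then S else S ⇒ if b then if b then S else S ⇒ if b then if b then a else S ⇒ if b then if b then a else a   (else belongs to the inner if)
Two distinct parse trees for the same string, so the grammar is ambiguous.

Final answer: Yes - the string 'if b then if b then a else a' has two distinct leftmost derivations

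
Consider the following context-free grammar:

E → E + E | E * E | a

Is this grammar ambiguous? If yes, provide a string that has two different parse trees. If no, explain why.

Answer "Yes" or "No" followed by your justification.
Two different leftmost derivations of a + a * a:
  (1) E ⇒ E + E ⇒ a + E ⇒ a + E * E ⇒ a + a * E ⇒ a + a * a   (tree groups a + (a * a))
  (2) E ⇒ E * E ⇒ E + E * E ⇒ a + E * E ⇒ a + a * E ⇒ a + a * a   (tree groups (a + a) * a)
Two distinct leftmost derivations = two distinct parse trees, so the grammar is ambiguous.

Final answer: Yes - the string 'a + a * a' has two distinct leftmost derivations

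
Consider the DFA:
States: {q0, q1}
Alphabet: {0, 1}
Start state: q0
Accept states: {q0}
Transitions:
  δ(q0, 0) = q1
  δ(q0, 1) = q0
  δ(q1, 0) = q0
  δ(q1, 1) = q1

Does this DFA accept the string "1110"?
Processing string "1110":
  q0 --1--> q0
  q0 --1--> q0
  q0 --1--> q0
  q0 --0--> q1
Final state: q1
Accept states: {q0}
q1 is not an accept state, so the string is rejected.

Final answer: No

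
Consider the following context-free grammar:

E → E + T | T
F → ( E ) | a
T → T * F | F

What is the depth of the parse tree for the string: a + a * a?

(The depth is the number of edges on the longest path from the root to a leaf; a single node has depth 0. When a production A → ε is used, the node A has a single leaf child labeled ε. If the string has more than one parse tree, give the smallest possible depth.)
The grammar is unambiguous; the parse tree of a + a * a is:
E → E + T at the root (depth 0).
  Left E (depth 1) → T (2) → F (3) → a (4).
  Right T (depth 1) → T * F; that T (2) → F (3) → a (4); F (2) → a (3).
The longest root-to-leaf paths have 4 edges.
Depth = 4.

Final answer: 4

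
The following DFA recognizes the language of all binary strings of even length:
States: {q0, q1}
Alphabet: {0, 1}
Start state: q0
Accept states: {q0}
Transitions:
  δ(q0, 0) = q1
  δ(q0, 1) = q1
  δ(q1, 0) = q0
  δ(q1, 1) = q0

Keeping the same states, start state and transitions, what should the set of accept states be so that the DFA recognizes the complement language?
The DFA is complete (every state has a transition on every symbol), so the complement
is recognized by the same DFA with accepting and non-accepting states swapped.
Original accept states: {q0}
Complement accept states = All states - Original accept states
= {q0, q1} - {q0}
= {q1}
Complement language: strings of ODD length

Final answer: {q1}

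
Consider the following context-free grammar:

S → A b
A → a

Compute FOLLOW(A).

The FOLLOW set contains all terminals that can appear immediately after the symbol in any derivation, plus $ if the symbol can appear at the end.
A occurs only in S → A b, where it is immediately followed by the terminal b. So FOLLOW(A) = {b}.

Final answer: {b}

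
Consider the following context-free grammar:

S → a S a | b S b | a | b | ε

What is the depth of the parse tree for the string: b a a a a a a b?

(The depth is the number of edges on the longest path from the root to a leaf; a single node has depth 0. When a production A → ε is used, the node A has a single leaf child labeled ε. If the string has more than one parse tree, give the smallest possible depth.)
The string has even length 8, so its (unique) parse tree peels off matching outer symbols: S → b S b, S → a S a, S → a S a, S → a S a, and finally S → ε for the empty middle.
The S nodes are at depths 0..4; the ε leaf under the innermost S is at depth 5 (terminal leaves are at depths 1..4).
Depth = 5.

Final answer: 5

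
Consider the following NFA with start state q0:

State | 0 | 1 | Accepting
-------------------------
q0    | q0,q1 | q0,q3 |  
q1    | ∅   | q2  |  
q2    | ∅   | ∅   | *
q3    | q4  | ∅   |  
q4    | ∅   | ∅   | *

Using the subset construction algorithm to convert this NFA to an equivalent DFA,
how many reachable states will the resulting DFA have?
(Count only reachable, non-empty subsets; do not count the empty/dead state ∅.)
Start subset: {q0}
{q0}: on 0 → {q0, q1}, on 1 → {q0, q3}
{q0, q1}: on 0 → {q0, q1}, on 1 → {q0, q2, q3}
{q0, q3}: on 0 → {q0, q1, q4}, on 1 → {q0, q3}
{q0, q2, q3}: on 0 → {q0, q1, q4}, on 1 → {q0, q3}
{q0, q1, q4}: on 0 → {q0, q1}, on 1 → {q0, q2, q3}
Reachable non-empty subsets: {q0}, {q0, q1}, {q0, q3}, {q0, q2, q3}, {q0, q1, q4} — 5 in total.

Final answer: 5 states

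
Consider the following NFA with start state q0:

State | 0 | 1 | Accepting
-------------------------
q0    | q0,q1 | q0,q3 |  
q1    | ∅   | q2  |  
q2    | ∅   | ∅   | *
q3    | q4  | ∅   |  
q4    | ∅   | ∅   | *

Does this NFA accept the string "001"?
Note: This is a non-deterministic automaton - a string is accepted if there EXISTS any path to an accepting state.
Track the set of states the NFA could be in: start {q0}
Read '0': {q0} → {q0, q1}
Read '0': {q0, q1} → {q0, q1}
Read '1': {q0, q1} → {q0, q2, q3}
Final set {q0, q2, q3} contains accepting state(s) {q2} → accepted.

Final answer: Yes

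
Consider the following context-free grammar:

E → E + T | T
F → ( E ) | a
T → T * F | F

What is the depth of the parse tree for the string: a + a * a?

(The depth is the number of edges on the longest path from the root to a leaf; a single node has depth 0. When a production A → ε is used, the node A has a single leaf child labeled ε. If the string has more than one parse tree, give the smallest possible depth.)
The grammar is unambiguous; the parse tree of a + a * a is:
E → E + T at the root (depth 0).
  Left E (depth 1) → T (2) → F (3) → a (4).
  Right T (depth 1) → T * F; that T (2) → F (3) → a (4); F (2) → a (3).
The longest root-to-leaf paths have 4 edges.
Depth = 4.

Final answer: 4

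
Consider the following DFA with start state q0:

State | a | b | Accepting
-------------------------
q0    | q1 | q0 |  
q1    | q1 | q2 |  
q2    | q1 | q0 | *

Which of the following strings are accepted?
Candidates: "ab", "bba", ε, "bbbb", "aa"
"ab": q0 → q1 → q2; q2 is accepting → accepted
"bba": q0 → q0 → q0 → q1; q1 is not accepting → rejected
ε: q0; q0 is not accepting → rejected
"bbbb": q0 → q0 → q0 → q0 → q0; q0 is not accepting → rejected
"aa": q0 → q1 → q1; q1 is not accepting → rejected

Final answer: "ab"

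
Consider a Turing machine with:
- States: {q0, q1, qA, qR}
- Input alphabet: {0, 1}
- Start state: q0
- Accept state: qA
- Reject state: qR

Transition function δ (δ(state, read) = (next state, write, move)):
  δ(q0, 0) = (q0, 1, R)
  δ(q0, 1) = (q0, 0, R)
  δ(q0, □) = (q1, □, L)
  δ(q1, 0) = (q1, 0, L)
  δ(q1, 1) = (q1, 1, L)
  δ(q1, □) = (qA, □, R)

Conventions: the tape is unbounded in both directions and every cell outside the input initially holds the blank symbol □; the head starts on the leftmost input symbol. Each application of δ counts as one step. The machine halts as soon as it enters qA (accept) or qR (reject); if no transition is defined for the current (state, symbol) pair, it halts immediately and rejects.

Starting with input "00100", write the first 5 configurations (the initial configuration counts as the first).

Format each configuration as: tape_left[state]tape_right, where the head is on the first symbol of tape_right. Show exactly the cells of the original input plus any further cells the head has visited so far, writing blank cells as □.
Step 0: [q0]00100 (head at position 0)
Step 1: δ(q0, 0) = (q0, 1, R)  ⊢  1[q0]0100 (head at position 1)
Step 2: δ(q0, 0) = (q0, 1, R)  ⊢  11[q0]100 (head at position 2)
Step 3: δ(q0, 1) = (q0, 0, R)  ⊢  110[q0]00 (head at position 3)
Step 4: δ(q0, 0) = (q0, 1, R)  ⊢  1101[q0]0 (head at position 4)

Final answer: [q0]00100 ⊢ 1[q0]0100 ⊢ 11[q0]100 ⊢ 110[q0]00 ⊢ 1101[q0]0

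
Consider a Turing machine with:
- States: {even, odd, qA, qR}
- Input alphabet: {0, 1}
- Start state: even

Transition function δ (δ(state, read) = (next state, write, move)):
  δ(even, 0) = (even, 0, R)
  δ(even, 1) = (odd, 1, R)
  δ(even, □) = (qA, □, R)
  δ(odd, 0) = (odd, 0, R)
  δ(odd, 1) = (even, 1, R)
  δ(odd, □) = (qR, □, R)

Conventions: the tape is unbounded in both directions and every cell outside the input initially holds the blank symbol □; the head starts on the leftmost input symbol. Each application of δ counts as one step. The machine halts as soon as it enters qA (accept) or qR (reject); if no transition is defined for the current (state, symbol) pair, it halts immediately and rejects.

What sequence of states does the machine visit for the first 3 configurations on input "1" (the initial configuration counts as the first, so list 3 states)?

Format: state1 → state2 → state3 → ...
Step 0: [even]1 (head at position 0)
Step 1: δ(even, 1) = (odd, 1, R)  ⊢  1[odd]□ (head at position 1)
Step 2: δ(odd, □) = (qR, □, R)  ⊢  1□[qR]□ (head at position 2)
Reading off the states of these 3 configurations: even → odd → qR

Final answer: even → odd → qR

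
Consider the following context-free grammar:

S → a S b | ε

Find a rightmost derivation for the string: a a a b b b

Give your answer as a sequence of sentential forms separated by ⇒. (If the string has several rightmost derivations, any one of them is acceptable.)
Start with S.
Step 1: the rightmost non-terminal is S; apply S → a S b:  a S b
Step 2: the rightmost non-terminal is S; apply S → a S b:  a a S b b
Step 3: the rightmost non-terminal is S; apply S → a S b:  a a a S b b b
Step 4: the rightmost non-terminal is S; apply S → ε:  a a a b b b

Final answer: S ⇒ a S b ⇒ a a S b b ⇒ a a a S b b b ⇒ a a a b b b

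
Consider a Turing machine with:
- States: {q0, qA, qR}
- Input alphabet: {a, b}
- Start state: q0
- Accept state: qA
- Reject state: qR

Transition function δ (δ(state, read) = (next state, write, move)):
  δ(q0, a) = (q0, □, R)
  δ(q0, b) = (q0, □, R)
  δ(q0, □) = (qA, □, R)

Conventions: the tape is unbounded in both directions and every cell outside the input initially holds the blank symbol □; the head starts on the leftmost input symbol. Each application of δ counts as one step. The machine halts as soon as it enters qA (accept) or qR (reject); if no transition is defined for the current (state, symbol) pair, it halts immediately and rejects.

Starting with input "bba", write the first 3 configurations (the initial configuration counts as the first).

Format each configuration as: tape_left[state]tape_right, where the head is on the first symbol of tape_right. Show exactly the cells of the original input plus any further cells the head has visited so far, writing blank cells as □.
Step 0: [q0]bba (head at position 0)
Step 1: δ(q0, b) = (q0, □, R)  ⊢  □[q0]ba (head at position 1)
Step 2: δ(q0, b) = (q0, □, R)  ⊢  □□[q0]a (head at position 2)

Final answer: [q0]bba ⊢ □[q0]ba ⊢ □□[q0]a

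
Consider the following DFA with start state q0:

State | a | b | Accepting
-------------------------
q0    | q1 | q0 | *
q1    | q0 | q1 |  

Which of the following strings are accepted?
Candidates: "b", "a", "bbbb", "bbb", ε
"b": q0 → q0; q0 is accepting → accepted
"a": q0 → q1; q1 is not accepting → rejected
"bbbb": q0 → q0 → q0 → q0 → q0; q0 is accepting → accepted
"bbb": q0 → q0 → q0 → q0; q0 is accepting → accepted
ε: q0; q0 is accepting → accepted

Final answer: "b", "bbbb", "bbb", ε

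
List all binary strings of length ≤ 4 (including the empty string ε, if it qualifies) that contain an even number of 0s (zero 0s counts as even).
Checking every binary string of length 0 to 4:
  Length 0: accepted: ε | rejected: (none)
  Length 1: accepted: 1 | rejected: 0
  Length 2: accepted: 00, 11 | rejected: 01, 10
  Length 3: accepted: 001, 010, 100, 111 | rejected: 000, 011, 101, 110
  Length 4: accepted: 0000, 0011, 0101, 0110, 1001, 1010, 1100, 1111 | rejected: 0001, 0010, 0100, 0111, 1000, 1011, 1101, 1110
Total: 16 string(s).

Final answer: ε, 1, 00, 11, 001, 010, 100, 111, 0000, 0011, 0101, 0110, 1001, 1010, 1100, 1111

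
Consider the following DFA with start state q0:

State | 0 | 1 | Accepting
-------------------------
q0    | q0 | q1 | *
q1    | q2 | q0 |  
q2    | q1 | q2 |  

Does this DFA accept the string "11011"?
Start in q0.
Read '1': q0 → q1
Read '1': q1 → q0
Read '0': q0 → q0
Read '1': q0 → q1
Read '1': q1 → q0
Final state q0 is accepting, so the string is accepted.

Final answer: Yes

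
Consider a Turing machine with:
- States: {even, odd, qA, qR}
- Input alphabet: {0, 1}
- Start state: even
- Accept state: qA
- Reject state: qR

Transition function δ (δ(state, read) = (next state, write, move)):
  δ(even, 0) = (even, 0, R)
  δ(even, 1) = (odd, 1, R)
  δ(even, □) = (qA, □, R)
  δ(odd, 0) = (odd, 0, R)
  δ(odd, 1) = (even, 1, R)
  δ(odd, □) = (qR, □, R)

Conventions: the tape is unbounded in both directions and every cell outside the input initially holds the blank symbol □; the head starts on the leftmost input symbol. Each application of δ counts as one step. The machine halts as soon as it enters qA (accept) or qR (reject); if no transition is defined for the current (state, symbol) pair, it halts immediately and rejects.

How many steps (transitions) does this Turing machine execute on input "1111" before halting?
Step 0: [even]1111 (head at position 0)
Step 1: δ(even, 1) = (odd, 1, R)  ⊢  1[odd]111 (head at position 1)
Step 2: δ(odd, 1) = (even, 1, R)  ⊢  11[even]11 (head at position 2)
Step 3: δ(even, 1) = (odd, 1, R)  ⊢  111[odd]1 (head at position 3)
Step 4: δ(odd, 1) = (even, 1, R)  ⊢  1111[even]□ (head at position 4)
Step 5: δ(even, □) = (qA, □, R)  ⊢  1111□[qA]□ (head at position 5)
The machine is in qA, so it halts and accepts.
Number of transitions executed: 5.

Final answer: 5 steps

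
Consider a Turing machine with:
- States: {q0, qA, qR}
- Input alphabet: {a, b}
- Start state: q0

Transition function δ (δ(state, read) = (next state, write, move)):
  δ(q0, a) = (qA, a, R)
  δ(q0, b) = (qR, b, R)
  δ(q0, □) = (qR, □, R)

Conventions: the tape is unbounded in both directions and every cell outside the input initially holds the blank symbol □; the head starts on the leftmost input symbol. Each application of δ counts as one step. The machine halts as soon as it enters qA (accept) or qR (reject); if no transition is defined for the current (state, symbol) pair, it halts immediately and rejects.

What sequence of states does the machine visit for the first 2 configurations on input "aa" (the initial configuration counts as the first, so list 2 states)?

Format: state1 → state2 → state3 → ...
Step 0: [q0]aa (head at position 0)
Step 1: δ(q0, a) = (qA, a, R)  ⊢  a[qA]a (head at position 1)
Reading off the states of these 2 configurations: q0 → qA

Final answer: q0 → qA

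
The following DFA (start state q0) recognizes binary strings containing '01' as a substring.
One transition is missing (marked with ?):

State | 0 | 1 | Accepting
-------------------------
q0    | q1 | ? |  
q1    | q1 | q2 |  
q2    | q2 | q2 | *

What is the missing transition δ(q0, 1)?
q0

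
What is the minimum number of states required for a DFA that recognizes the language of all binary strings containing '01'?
Language: binary strings containing '01'
Lower bound (Myhill–Nerode): the prefixes ε, 0, 01 are pairwise distinguishable:
  ε vs 01: suffix ε distinguishes them (ε is rejected, 01 is accepted)
  0 vs 01: suffix ε distinguishes them (0 is rejected, 01 is accepted)
  ε vs 0: suffix 1 distinguishes them (ε·1 = 1 is rejected, 0·1 = 01 is accepted)
So any DFA needs at least 3 states.
Upper bound: a DFA with 3 states exists (one state per class above: 'no progress', 'last symbol 0', and 'seen 01' (accepting sink)).
Minimum states: 3

Final answer: 3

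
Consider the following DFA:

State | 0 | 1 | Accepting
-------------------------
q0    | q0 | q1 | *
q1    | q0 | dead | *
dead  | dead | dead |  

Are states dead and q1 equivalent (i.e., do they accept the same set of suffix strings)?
Try the suffix ε (the empty string).
From dead: dead — not accepting.
From q1: q1 — accepting.
The two states disagree on this suffix, so they are not equivalent.

Final answer: No. Distinguishing string: ε (the empty string) - accepted from q1 but not from dead.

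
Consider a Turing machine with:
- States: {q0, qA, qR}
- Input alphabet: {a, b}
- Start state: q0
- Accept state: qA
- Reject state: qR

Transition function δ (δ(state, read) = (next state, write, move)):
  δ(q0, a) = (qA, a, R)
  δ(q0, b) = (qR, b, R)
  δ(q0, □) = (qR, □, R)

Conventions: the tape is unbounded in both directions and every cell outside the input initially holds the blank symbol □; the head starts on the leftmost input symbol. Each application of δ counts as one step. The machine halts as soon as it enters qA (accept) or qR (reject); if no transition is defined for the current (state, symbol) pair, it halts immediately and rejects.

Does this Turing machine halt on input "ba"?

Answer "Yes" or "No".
Step 0: [q0]ba (head at position 0)
Step 1: δ(q0, b) = (qR, b, R)  ⊢  b[qR]a (head at position 1)
The machine is in qR, so it halts and rejects.
It halts after 1 steps.

Final answer: Yes - halts after 1 steps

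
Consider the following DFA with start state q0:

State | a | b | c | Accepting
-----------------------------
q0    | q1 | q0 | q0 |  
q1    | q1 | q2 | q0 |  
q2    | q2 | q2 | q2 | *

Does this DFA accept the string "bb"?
Start in q0.
Read 'b': q0 → q0
Read 'b': q0 → q0
Final state q0 is not accepting, so the string is rejected.

Final answer: No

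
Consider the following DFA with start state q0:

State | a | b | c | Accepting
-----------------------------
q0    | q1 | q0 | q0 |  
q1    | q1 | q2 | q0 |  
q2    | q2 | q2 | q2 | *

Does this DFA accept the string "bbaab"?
Start in q0.
Read 'b': q0 → q0
Read 'b': q0 → q0
Read 'a': q0 → q1
Read 'a': q1 → q1
Read 'b': q1 → q2
Final state q2 is accepting, so the string is accepted.

Final answer: Yes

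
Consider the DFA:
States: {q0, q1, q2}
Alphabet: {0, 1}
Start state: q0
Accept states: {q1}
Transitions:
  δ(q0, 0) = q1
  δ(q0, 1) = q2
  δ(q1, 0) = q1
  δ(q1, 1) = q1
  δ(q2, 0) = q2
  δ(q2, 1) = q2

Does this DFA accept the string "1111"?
Processing string "1111":
  q0 --1--> q2
  q2 --1--> q2
  q2 --1--> q2
  q2 --1--> q2
Final state: q2
Accept states: {q1}
q2 is not an accept state, so the string is rejected.

Final answer: No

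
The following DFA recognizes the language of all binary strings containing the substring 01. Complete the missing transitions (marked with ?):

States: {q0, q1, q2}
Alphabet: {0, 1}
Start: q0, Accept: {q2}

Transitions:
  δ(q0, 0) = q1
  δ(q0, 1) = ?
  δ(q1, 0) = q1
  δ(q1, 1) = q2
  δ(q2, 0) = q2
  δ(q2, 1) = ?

What each state remembers (consistent with the given transitions and accept states):
  q0: 01 not seen yet and the last symbol was not 0
  q1: 01 not seen yet and the last symbol was 0
  q2: the substring 01 has already been seen
Filling in the missing entries:
  δ(q0, 1): in q0 (01 not seen yet and the last symbol was not 0), after reading 1 we have: 01 not seen yet and the last symbol was not 0 → q0
  δ(q2, 1): in q2 (the substring 01 has already been seen), after reading 1 we have: the substring 01 has already been seen → q2

Final answer: δ(q0, 1) = q0; δ(q2, 1) = q2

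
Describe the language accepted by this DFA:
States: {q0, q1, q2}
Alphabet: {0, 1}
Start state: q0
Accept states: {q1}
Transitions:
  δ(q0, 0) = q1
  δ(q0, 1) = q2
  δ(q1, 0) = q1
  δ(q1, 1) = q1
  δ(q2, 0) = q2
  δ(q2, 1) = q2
Analyzing the DFA structure:
Start state: q0
Accept states: {q1}
Interpreting what each state remembers (checking against the transitions):
  q0: nothing has been read yet
  q1: the first symbol was 0
  q2: the first symbol was 1 (trap state)
  δ(q0, 0): in q0 (nothing has been read yet), after reading 0 we have: the first symbol was 0 → q1
  δ(q0, 1): in q0 (nothing has been read yet), after reading 1 we have: the first symbol was 1 (trap state) → q2
  δ(q1, 0): in q1 (the first symbol was 0), after reading 0 we have: the first symbol was 0 → q1
  δ(q1, 1): in q1 (the first symbol was 0), after reading 1 we have: the first symbol was 0 → q1
  δ(q2, 0): in q2 (the first symbol was 1 (trap state)), after reading 0 we have: the first symbol was 1 (trap state) → q2
  δ(q2, 1): in q2 (the first symbol was 1 (trap state)), after reading 1 we have: the first symbol was 1 (trap state) → q2
A string is accepted iff it ends in {q1}, i.e. the first symbol was 0.
Language: All binary strings starting with 0

Final answer: All binary strings starting with 0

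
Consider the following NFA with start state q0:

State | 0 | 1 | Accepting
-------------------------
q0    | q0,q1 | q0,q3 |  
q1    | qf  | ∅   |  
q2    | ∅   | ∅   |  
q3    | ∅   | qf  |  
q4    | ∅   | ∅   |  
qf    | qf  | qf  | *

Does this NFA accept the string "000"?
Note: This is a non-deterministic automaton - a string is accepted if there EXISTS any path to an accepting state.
Track the set of states the NFA could be in: start {q0}
Read '0': {q0} → {q0, q1}
Read '0': {q0, q1} → {q0, q1, qf}
Read '0': {q0, q1, qf} → {q0, q1, qf}
Final set {q0, q1, qf} contains accepting state(s) {qf} → accepted.

Final answer: Yes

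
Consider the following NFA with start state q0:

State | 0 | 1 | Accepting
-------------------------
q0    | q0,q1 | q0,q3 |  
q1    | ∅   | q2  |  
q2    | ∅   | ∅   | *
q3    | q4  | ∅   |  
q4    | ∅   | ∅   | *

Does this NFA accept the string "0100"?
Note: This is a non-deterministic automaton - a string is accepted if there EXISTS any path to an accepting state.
Track the set of states the NFA could be in: start {q0}
Read '0': {q0} → {q0, q1}
Read '1': {q0, q1} → {q0, q2, q3}
Read '0': {q0, q2, q3} → {q0, q1, q4}
Read '0': {q0, q1, q4} → {q0, q1}
Final set {q0, q1} contains no accepting state → rejected.

Final answer: No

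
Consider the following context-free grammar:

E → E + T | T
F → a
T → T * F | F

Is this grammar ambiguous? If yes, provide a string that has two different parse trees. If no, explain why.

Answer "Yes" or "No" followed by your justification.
This is the standard stratified expression grammar: '+' is introduced only by the left-recursive rule E → E + T and '*' only by the left-recursive rule T → T * F, with F → a. For any string, the last '+' must be the one produced at the root E (everything after it is a T containing no '+'), and likewise within each T the last '*' is produced at its root. This fixes the parse tree uniquely (left-associative, '*' binding tighter than '+'), so every string has exactly one parse tree.

Final answer: No - the grammar is unambiguous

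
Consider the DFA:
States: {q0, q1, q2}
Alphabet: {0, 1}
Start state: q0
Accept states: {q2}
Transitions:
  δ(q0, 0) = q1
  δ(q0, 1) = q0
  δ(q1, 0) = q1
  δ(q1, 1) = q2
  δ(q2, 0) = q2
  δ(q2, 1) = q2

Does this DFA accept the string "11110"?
Processing string "11110":
  q0 --1--> q0
  q0 --1--> q0
  q0 --1--> q0
  q0 --1--> q0
  q0 --0--> q1
Final state: q1
Accept states: {q2}
q1 is not an accept state, so the string is rejected.

Final answer: No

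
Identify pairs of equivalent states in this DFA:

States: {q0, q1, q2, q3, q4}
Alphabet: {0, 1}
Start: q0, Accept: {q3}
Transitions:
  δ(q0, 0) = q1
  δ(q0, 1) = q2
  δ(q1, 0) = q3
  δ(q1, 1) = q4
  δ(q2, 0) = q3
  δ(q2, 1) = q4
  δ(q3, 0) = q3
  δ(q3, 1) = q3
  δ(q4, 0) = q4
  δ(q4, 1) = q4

Using the table-filling algorithm:
Round 0 – mark pairs where exactly one state is accepting: (q0,q3), (q1,q3), (q2,q3), (q3,q4)
Round 1 – newly marked: (q0,q1) [on 0: q1 vs q3, already marked]; (q0,q2) [on 0: q1 vs q3, already marked]; (q1,q4) [on 0: q3 vs q4, already marked]; (q2,q4) [on 0: q3 vs q4, already marked]
Round 2 – newly marked: (q0,q4) [on 0: q1 vs q4, already marked]
No further pairs can be marked.
(q1, q2) unmarked: δ(q1,0)=q3, δ(q2,0)=q3; δ(q1,1)=q4, δ(q2,1)=q4 → equivalent
Equivalent pairs: (q1, q2)

Final answer: Equivalent pairs: (q1, q2)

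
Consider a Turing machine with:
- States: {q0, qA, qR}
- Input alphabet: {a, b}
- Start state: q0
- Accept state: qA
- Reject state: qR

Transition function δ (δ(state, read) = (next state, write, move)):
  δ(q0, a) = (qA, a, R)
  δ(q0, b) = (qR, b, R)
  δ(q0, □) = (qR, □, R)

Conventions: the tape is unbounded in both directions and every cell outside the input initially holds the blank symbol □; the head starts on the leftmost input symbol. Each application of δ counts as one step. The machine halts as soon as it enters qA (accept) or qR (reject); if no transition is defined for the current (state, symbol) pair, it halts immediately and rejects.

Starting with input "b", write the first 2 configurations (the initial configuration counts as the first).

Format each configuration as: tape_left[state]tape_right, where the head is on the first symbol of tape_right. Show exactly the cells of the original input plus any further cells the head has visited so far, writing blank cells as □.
Step 0: [q0]b (head at position 0)
Step 1: δ(q0, b) = (qR, b, R)  ⊢  b[qR]□ (head at position 1)

Final answer: [q0]b ⊢ b[qR]□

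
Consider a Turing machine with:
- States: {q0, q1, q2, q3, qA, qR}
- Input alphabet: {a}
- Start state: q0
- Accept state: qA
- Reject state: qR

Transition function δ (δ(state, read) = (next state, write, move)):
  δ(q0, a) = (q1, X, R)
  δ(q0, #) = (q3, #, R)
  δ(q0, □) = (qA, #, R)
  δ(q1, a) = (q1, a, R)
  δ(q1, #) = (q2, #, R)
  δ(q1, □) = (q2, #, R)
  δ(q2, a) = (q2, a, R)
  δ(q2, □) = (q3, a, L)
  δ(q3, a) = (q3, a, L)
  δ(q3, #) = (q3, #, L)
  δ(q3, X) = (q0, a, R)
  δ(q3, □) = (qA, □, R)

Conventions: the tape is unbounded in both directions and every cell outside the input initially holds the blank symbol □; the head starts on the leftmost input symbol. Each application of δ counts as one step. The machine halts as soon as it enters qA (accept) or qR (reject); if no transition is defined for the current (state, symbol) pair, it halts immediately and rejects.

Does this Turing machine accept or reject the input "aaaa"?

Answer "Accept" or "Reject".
Trace (configuration after each step, as tape_left[state]tape_right with head position):
Step 0: [q0]aaaa (head at position 0)
Step 1: X[q1]aaa (head 1)
Step 2: Xa[q1]aa (head 2)
Step 3: Xaa[q1]a (head 3)
Step 4: Xaaa[q1]□ (head 4)
Step 5: Xaaa#[q2]□ (head 5)
Step 6: Xaaa[q3]#a (head 4)
Step 7: Xaa[q3]a#a (head 3)
Step 8: Xa[q3]aa#a (head 2)
Step 9: X[q3]aaa#a (head 1)
Step 10: [q3]Xaaa#a (head 0)
Step 11: a[q0]aaa#a (head 1)
Step 12: aX[q1]aa#a (head 2)
Step 13: aXa[q1]a#a (head 3)
Step 14: aXaa[q1]#a (head 4)
Step 15: aXaa#[q2]a (head 5)
Step 16: aXaa#a[q2]□ (head 6)
Step 17: aXaa#[q3]aa (head 5)
Step 18: aXaa[q3]#aa (head 4)
Step 19: aXa[q3]a#aa (head 3)
Step 20: aX[q3]aa#aa (head 2)
Step 21: a[q3]Xaa#aa (head 1)
Step 22: aa[q0]aa#aa (head 2)
Step 23: aaX[q1]a#aa (head 3)
Step 24: aaXa[q1]#aa (head 4)
Step 25: aaXa#[q2]aa (head 5)
Step 26: aaXa#a[q2]a (head 6)
Step 27: aaXa#aa[q2]□ (head 7)
Step 28: aaXa#a[q3]aa (head 6)
Step 29: aaXa#[q3]aaa (head 5)
Step 30: aaXa[q3]#aaa (head 4)
Step 31: aaX[q3]a#aaa (head 3)
Step 32: aa[q3]Xa#aaa (head 2)
Step 33: aaa[q0]a#aaa (head 3)
Step 34: aaaX[q1]#aaa (head 4)
Step 35: aaaX#[q2]aaa (head 5)
Step 36: aaaX#a[q2]aa (head 6)
Step 37: aaaX#aa[q2]a (head 7)
Step 38: aaaX#aaa[q2]□ (head 8)
Step 39: aaaX#aa[q3]aa (head 7)
Step 40: aaaX#a[q3]aaa (head 6)
Step 41: aaaX#[q3]aaaa (head 5)
Step 42: aaaX[q3]#aaaa (head 4)
Step 43: aaa[q3]X#aaaa (head 3)
Step 44: aaaa[q0]#aaaa (head 4)
Step 45: aaaa#[q3]aaaa (head 5)
Step 46: aaaa[q3]#aaaa (head 4)
Step 47: aaa[q3]a#aaaa (head 3)
Step 48: aa[q3]aa#aaaa (head 2)
Step 49: a[q3]aaa#aaaa (head 1)
Step 50: [q3]aaaa#aaaa (head 0)
Step 51: [q3]□aaaa#aaaa (head -1)
Step 52: □[qA]aaaa#aaaa (head 0)
The machine is in qA, so it halts and accepts.

Final answer: Accept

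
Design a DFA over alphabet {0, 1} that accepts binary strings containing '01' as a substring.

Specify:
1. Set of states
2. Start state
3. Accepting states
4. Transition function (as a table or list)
One valid DFA (any DFA recognizing the same language is acceptable):
States: {q0, q1, q2}
Start: q0
Accepting: {q2}
Transitions (accepting states marked with *):
State | 0 | 1 | Accepting
-------------------------
q0    | q1 | q0 |  
q1    | q1 | q2 |  
q2    | q2 | q2 | *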